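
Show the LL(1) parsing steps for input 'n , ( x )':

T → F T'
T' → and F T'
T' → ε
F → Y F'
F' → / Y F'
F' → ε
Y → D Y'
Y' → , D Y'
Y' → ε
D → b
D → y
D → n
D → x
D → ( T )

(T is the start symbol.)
LL(1) parsing maintains a stack (initially the start symbol over $) and the input. At each step: if the stack top is a terminal, match it against the current input token; if it is a non-terminal N, replace it with the RHS of M[N, lookahead] (the unique production whose predict set contains the lookahead).

Stack is shown with the top on the left.

Stack                    Input        Action
--------------------------------------------
T $                      n , ( x ) $  output T → F T'
F T' $                   n , ( x ) $  output F → Y F'
Y F' T' $                n , ( x ) $  output Y → D Y'
D Y' F' T' $             n , ( x ) $  output D → n
n Y' F' T' $             n , ( x ) $  match 'n'
Y' F' T' $               , ( x ) $    output Y' → , D Y'
, D Y' F' T' $           , ( x ) $    match ','
D Y' F' T' $             ( x ) $      output D → ( T )
( T ) Y' F' T' $         ( x ) $      match '('
T ) Y' F' T' $           x ) $        output T → F T'
F T' ) Y' F' T' $        x ) $        output F → Y F'
Y F' T' ) Y' F' T' $     x ) $        output Y → D Y'
D Y' F' T' ) Y' F' T' $  x ) $        output D → x
x Y' F' T' ) Y' F' T' $  x ) $        match 'x'
Y' F' T' ) Y' F' T' $    ) $          output Y' → ε
F' T' ) Y' F' T' $       ) $          output F' → ε
T' ) Y' F' T' $          ) $          output T' → ε
) Y' F' T' $             ) $          match ')'
Y' F' T' $               $            output Y' → ε
F' T' $                  $            output F' → ε
T' $                     $            output T' → ε
$                        $            accept

The string is accepted.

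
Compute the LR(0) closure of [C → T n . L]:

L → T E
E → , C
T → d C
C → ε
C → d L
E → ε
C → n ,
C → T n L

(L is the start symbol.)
{ [C → T n . L], [L → . T E], [T → . d C] }

Start with: [C → T n . L]
  [C → T n . L] has the dot before L: add [L → . T E]
  [L → . T E] has the dot before T: add [T → . d C]
No further items can be added.

CLOSURE = { [C → T n . L], [L → . T E], [T → . d C] }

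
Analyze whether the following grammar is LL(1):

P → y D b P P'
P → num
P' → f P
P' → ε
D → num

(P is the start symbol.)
Relevant sets:
  FOLLOW(P') = { $, 'f' }

For P:
  PREDICT(P → y D b P P') = { 'y' }
  PREDICT(P → num) = { 'num' }
For P':
  PREDICT(P' → f P) = { 'f' }
  PREDICT(P' → ε) = { $, 'f' }
D has a single production, so nothing to check there.

Conflict found: Predict set conflict for P': { 'f' }
The grammar is NOT LL(1).

Answer: No. Predict set conflict for P': { 'f' }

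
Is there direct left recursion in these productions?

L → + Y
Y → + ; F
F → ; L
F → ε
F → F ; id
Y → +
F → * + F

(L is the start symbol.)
Direct left recursion occurs when N → N α for some non-terminal N (the right-hand side begins with the left-hand side itself).

L → + Y: starts with '+'
Y → + ; F: starts with '+'
F → ; L: starts with ';'
F → ε: starts with ε
F → F ; id: LEFT RECURSIVE (starts with F)
Y → +: starts with '+'
F → * + F: starts with '*'

The grammar has direct left recursion on: F.

Answer: Yes, F is left-recursive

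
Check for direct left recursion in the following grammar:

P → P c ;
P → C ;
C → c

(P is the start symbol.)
Yes, P is left-recursive

Direct left recursion occurs when N → N α for some non-terminal N (the right-hand side begins with the left-hand side itself).

P → P c ;: LEFT RECURSIVE (starts with P)
P → C ;: starts with C
C → c: starts with c

The grammar has direct left recursion on: P.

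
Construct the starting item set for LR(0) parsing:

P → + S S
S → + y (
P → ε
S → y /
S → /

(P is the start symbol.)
First, augment the grammar with P' → P
I₀ = CLOSURE({ [P' → . P] }):
  [P' → . P] has the dot before P: add [P → . + S S], [P → .]
No further items can be added.

I₀ = { [P → . + S S], [P → .], [P' → . P] }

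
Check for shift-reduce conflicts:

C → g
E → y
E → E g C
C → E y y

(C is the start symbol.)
A shift-reduce conflict occurs when an LR(0) state has both:
  - a complete (reduce) item [A → α .] (dot at the end), and
  - a shift item [B → β . c γ] (dot before a terminal).

Augment with C' → C and build the canonical LR(0) collection (I0 = CLOSURE({[C' → . C]}), then GOTO on every symbol after a dot until no new states appear). It has 9 states:
  I0: { [C → . E y y], [C → . g], [C' → . C], [E → . E g C], [E → . y] }  — shift
  I1: { [C' → C .] }  — accept
  I2: { [C → E . y y], [E → E . g C] }  — shift
  I3: { [C → g .] }  — reduce
  I4: { [E → y .] }  — reduce
  I5: { [C → . E y y], [C → . g], [E → . E g C], [E → . y], [E → E g . C] }  — shift
  I6: { [C → E y . y] }  — shift
  I7: { [C → E y y .] }  — reduce
  I8: { [E → E g C .] }  — reduce

No state contains both a complete item and a shift item.

Answer: No shift-reduce conflicts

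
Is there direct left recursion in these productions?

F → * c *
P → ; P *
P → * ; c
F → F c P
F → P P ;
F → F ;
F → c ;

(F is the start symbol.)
Yes, F is left-recursive

Direct left recursion occurs when N → N α for some non-terminal N (the right-hand side begins with the left-hand side itself).

F → * c *: starts with '*'
P → ; P *: starts with ';'
P → * ; c: starts with '*'
F → F c P: LEFT RECURSIVE (starts with F)
F → P P ;: starts with P
F → F ;: LEFT RECURSIVE (starts with F)
F → c ;: starts with c

The grammar has direct left recursion on: F.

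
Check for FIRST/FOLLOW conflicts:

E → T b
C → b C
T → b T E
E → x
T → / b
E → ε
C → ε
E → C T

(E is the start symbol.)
A FIRST/FOLLOW conflict occurs when a non-terminal N has a nullable alternative N → β (β ⇒* ε) and another alternative N → α with FIRST(α) ∩ FOLLOW(N) ≠ ∅: on such a lookahead the parser cannot decide between expanding α and letting N vanish via β.

Nullable non-terminals: C, E.
FIRST sets used below: FIRST(T) = { '/', 'b' }, FIRST(C) = { 'b', ε }

C: nullable alternative(s) C → ε; FOLLOW(C) = { '/', 'b' }
  C → b C: FIRST \ {ε} = { 'b' } — overlaps FOLLOW(C) on { 'b' }: CONFLICT
  C → ε: FIRST \ {ε} = { } — this is the only nullable alternative, skip

E: nullable alternative(s) E → ε; FOLLOW(E) = { $, '/', 'b', 'x' }
  E → T b: FIRST \ {ε} = { '/', 'b' } — overlaps FOLLOW(E) on { '/', 'b' }: CONFLICT
  E → x: FIRST \ {ε} = { 'x' } — overlaps FOLLOW(E) on { 'x' }: CONFLICT
  E → ε: FIRST \ {ε} = { } — this is the only nullable alternative, skip
  E → C T: FIRST \ {ε} = { '/', 'b' } — overlaps FOLLOW(E) on { '/', 'b' }: CONFLICT

T has no nullable alternative, so no FIRST/FOLLOW check is needed there.

So the grammar has 4 FIRST/FOLLOW conflicts (marked CONFLICT above).

Answer: Yes. E → T b with FOLLOW(E) on { '/', 'b' }; E → x with FOLLOW(E) on { 'x' }; E → C T with FOLLOW(E) on { '/', 'b' }; C → b C with FOLLOW(C) on { 'b' }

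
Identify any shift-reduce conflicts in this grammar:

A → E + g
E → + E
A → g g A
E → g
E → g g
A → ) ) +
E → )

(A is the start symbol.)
Augment with A' → A and build the canonical LR(0) collection (I0 = CLOSURE({[A' → . A]}), then GOTO on every symbol after a dot until no new states appear). It has 16 states:
  I0: { [A → . ) ) +], [A → . E + g], [A → . g g A], [A' → . A], [E → . )], [E → . + E], [E → . g g], [E → . g] }  — shift
  I1: { [A → ) . ) +], [E → ) .] }  — shift, reduce
  I2: { [E → + . E], [E → . )], [E → . + E], [E → . g g], [E → . g] }  — shift
  I3: { [A' → A .] }  — accept
  I4: { [A → E . + g] }  — shift
  I5: { [A → g . g A], [E → g . g], [E → g .] }  — shift, reduce
  I6: { [A → . ) ) +], [A → . E + g], [A → . g g A], [A → g g . A], [E → . )], [E → . + E], [E → . g g], [E → . g], [E → g g .] }  — shift, reduce
  I7: { [A → g g A .] }  — reduce
  I8: { [A → E + . g] }  — shift
  I9: { [A → E + g .] }  — reduce
  I10: { [E → ) .] }  — reduce
  I11: { [E → + E .] }  — reduce
  I12: { [E → g . g], [E → g .] }  — shift, reduce
  I13: { [E → g g .] }  — reduce
  I14: { [A → ) ) . +] }  — shift
  I15: { [A → ) ) + .] }  — reduce

I1 contains reduce item [E → ) .] and shift item [A → ) . ) +] — shift-reduce conflict.
I5 contains reduce item [E → g .] and shift items [A → g . g A], [E → g . g] — shift-reduce conflict.
I6 contains reduce item [E → g g .] and shift items [A → . ) ) +], [A → . g g A], [E → . )], [E → . + E], [E → . g], [E → . g g] — shift-reduce conflict.
I12 contains reduce item [E → g .] and shift item [E → g . g] — shift-reduce conflict.

Answer: Yes — I1: [E → ) .] vs [A → ) . ) +]; I5: [E → g .] vs [A → g . g A]; I6: [E → g g .] vs [A → . ) ) +]; I12: [E → g .] vs [E → g . g]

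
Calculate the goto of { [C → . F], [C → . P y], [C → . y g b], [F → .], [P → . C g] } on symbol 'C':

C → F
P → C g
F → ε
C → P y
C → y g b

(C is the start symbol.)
GOTO(I, 'C') = CLOSURE({ [A → αX.β] : [A → α.Xβ] ∈ I, X = 'C' })

Items with dot before 'C', with the dot advanced:
  [P → . C g] → [P → C . g]
Closure adds nothing (no advanced item has the dot before a non-terminal).

GOTO = { [P → C . g] }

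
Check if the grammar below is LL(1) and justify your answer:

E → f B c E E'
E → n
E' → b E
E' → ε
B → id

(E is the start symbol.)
No. Predict set conflict for E': { 'b' }

A grammar is LL(1) if for each non-terminal N with multiple productions, the predict sets of those productions are pairwise disjoint, where PREDICT(N → α) = (FIRST(α) \ {ε}) ∪ (FOLLOW(N) if α ⇒* ε).

Relevant sets:
  FOLLOW(E') = { $, 'b' }

For E:
  PREDICT(E → f B c E E') = { 'f' }
  PREDICT(E → n) = { 'n' }
For E':
  PREDICT(E' → b E) = { 'b' }
  PREDICT(E' → ε) = { $, 'b' }
B has a single production, so nothing to check there.

Conflict found: Predict set conflict for E': { 'b' }
The grammar is NOT LL(1).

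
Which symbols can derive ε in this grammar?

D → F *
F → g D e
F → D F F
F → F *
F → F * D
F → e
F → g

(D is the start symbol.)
None

A non-terminal is nullable if it can derive ε (the empty string): either it has an ε-production, or it has a production whose right-hand side consists entirely of nullable non-terminals.

There are no ε-productions, so no non-terminal can derive ε.
No non-terminals are nullable.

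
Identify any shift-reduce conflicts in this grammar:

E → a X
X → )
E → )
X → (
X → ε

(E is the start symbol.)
Augment with E' → E and build the canonical LR(0) collection (I0 = CLOSURE({[E' → . E]}), then GOTO on every symbol after a dot until no new states appear). It has 7 states:
  I0: { [E → . )], [E → . a X], [E' → . E] }  — shift
  I1: { [E → ) .] }  — reduce
  I2: { [E' → E .] }  — accept
  I3: { [E → a . X], [X → . (], [X → . )], [X → .] }  — shift, reduce
  I4: { [X → ( .] }  — reduce
  I5: { [X → ) .] }  — reduce
  I6: { [E → a X .] }  — reduce

I3 contains reduce item [X → .] and shift items [X → . (], [X → . )] — shift-reduce conflict.

Answer: Yes — I3: [X → .] vs [X → . (]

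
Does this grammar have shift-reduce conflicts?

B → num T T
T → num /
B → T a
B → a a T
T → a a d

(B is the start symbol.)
No shift-reduce conflicts

A shift-reduce conflict occurs when an LR(0) state has both:
  - a complete (reduce) item [A → α .] (dot at the end), and
  - a shift item [B → β . c γ] (dot before a terminal).

Augment with B' → B and build the canonical LR(0) collection (I0 = CLOSURE({[B' → . B]}), then GOTO on every symbol after a dot until no new states appear). It has 15 states:
  I0: { [B → . T a], [B → . a a T], [B → . num T T], [B' → . B], [T → . a a d], [T → . num /] }  — shift
  I1: { [B' → B .] }  — accept
  I2: { [B → T . a] }  — shift
  I3: { [B → a . a T], [T → a . a d] }  — shift
  I4: { [B → num . T T], [T → . a a d], [T → . num /], [T → num . /] }  — shift
  I5: { [T → num / .] }  — reduce
  I6: { [B → num T . T], [T → . a a d], [T → . num /] }  — shift
  I7: { [T → a . a d] }  — shift
  I8: { [T → num . /] }  — shift
  I9: { [T → a a . d] }  — shift
  I10: { [T → a a d .] }  — reduce
  I11: { [B → num T T .] }  — reduce
  I12: { [B → a a . T], [T → . a a d], [T → . num /], [T → a a . d] }  — shift
  I13: { [B → a a T .] }  — reduce
  I14: { [B → T a .] }  — reduce

No state contains both a complete item and a shift item.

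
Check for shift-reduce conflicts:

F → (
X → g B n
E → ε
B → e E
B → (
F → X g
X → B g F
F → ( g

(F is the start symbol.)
Yes — I1: [B → ( .] vs [F → ( . g]

A shift-reduce conflict occurs when an LR(0) state has both:
  - a complete (reduce) item [A → α .] (dot at the end), and
  - a shift item [B → β . c γ] (dot before a terminal).

Augment with F' → F and build the canonical LR(0) collection (I0 = CLOSURE({[F' → . F]}), then GOTO on every symbol after a dot until no new states appear). It has 15 states:
  I0: { [B → . (], [B → . e E], [F → . ( g], [F → . (], [F → . X g], [F' → . F], [X → . B g F], [X → . g B n] }  — shift
  I1: { [B → ( .], [F → ( . g], [F → ( .] }  — shift, 2 reduces
  I2: { [X → B . g F] }  — shift
  I3: { [F' → F .] }  — accept
  I4: { [F → X . g] }  — shift
  I5: { [B → e . E], [E → .] }  — reduce
  I6: { [B → . (], [B → . e E], [X → g . B n] }  — shift
  I7: { [B → ( .] }  — reduce
  I8: { [X → g B . n] }  — shift
  I9: { [X → g B n .] }  — reduce
  I10: { [B → e E .] }  — reduce
  I11: { [F → X g .] }  — reduce
  I12: { [B → . (], [B → . e E], [F → . ( g], [F → . (], [F → . X g], [X → . B g F], [X → . g B n], [X → B g . F] }  — shift
  I13: { [X → B g F .] }  — reduce
  I14: { [F → ( g .] }  — reduce

I1 contains reduce items [B → ( .], [F → ( .] and shift item [F → ( . g] — shift-reduce conflict.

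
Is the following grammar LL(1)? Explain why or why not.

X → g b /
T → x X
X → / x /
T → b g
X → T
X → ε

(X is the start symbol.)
A grammar is LL(1) if for each non-terminal N with multiple productions, the predict sets of those productions are pairwise disjoint, where PREDICT(N → α) = (FIRST(α) \ {ε}) ∪ (FOLLOW(N) if α ⇒* ε).

Relevant sets:
  FIRST(T) = { 'b', 'x' }
  FOLLOW(X) = { $ }

For X:
  PREDICT(X → g b '/') = { 'g' }
  PREDICT(X → '/' x '/') = { '/' }
  PREDICT(X → T) = { 'b', 'x' }
  PREDICT(X → ε) = { $ }
For T:
  PREDICT(T → x X) = { 'x' }
  PREDICT(T → b g) = { 'b' }

All predict sets are disjoint. The grammar IS LL(1).

Answer: Yes, the grammar is LL(1).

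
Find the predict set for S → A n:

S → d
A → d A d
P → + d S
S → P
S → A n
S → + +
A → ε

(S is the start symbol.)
PREDICT(S → A n) = (FIRST(RHS) \ {ε}) ∪ (FOLLOW(S) if ε ∈ FIRST(RHS), i.e. RHS ⇒* ε)
FIRST(A) = { 'd', ε }
FIRST(A n) = { 'd', 'n' }
ε ∉ FIRST(A n), so FOLLOW(S) is not added.
PREDICT(S → A n) = { 'd', 'n' }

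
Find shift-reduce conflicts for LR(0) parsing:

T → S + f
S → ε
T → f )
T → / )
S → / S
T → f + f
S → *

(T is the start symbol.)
A shift-reduce conflict occurs when an LR(0) state has both:
  - a complete (reduce) item [A → α .] (dot at the end), and
  - a shift item [B → β . c γ] (dot before a terminal).

Augment with T' → T and build the canonical LR(0) collection (I0 = CLOSURE({[T' → . T]}), then GOTO on every symbol after a dot until no new states appear). It has 14 states:
  I0: { [S → . *], [S → . / S], [S → .], [T → . / )], [T → . S + f], [T → . f )], [T → . f + f], [T' → . T] }  — shift, reduce
  I1: { [S → * .] }  — reduce
  I2: { [S → . *], [S → . / S], [S → .], [S → / . S], [T → / . )] }  — shift, reduce
  I3: { [T → S . + f] }  — shift
  I4: { [T' → T .] }  — accept
  I5: { [T → f . )], [T → f . + f] }  — shift
  I6: { [T → f ) .] }  — reduce
  I7: { [T → f + . f] }  — shift
  I8: { [T → f + f .] }  — reduce
  I9: { [T → S + . f] }  — shift
  I10: { [T → S + f .] }  — reduce
  I11: { [T → / ) .] }  — reduce
  I12: { [S → . *], [S → . / S], [S → .], [S → / . S] }  — shift, reduce
  I13: { [S → / S .] }  — reduce

I0 contains reduce item [S → .] and shift items [S → . *], [S → . / S], [T → . / )], [T → . f )], [T → . f + f] — shift-reduce conflict.
I2 contains reduce item [S → .] and shift items [S → . *], [S → . / S], [T → / . )] — shift-reduce conflict.
I12 contains reduce item [S → .] and shift items [S → . *], [S → . / S] — shift-reduce conflict.

Answer: Yes — I0: [S → .] vs [S → . *]; I2: [S → .] vs [S → . *]; I12: [S → .] vs [S → . *]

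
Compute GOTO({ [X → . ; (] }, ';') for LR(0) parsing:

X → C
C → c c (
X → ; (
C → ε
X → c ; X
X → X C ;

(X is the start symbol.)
GOTO(I, ';') = CLOSURE({ [A → αX.β] : [A → α.Xβ] ∈ I, X = ';' })

Items with dot before ';', with the dot advanced:
  [X → . ; (] → [X → ; . (]
Closure adds nothing (no advanced item has the dot before a non-terminal).

GOTO = { [X → ; . (] }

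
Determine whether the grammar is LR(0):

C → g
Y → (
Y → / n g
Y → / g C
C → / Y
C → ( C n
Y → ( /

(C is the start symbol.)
No. Shift-reduce conflict between [Y → ( .] and [Y → ( . /]

A grammar is LR(0) if no state in the canonical LR(0) collection has:
  - both a shift item (dot before a terminal) and a complete item (shift-reduce conflict), or
  - two or more complete items (reduce-reduce conflict; the accept item [C' → C .] counts as a complete item here).

Augment with C' → C and build the canonical LR(0) collection (I0 = CLOSURE({[C' → . C]}), then GOTO on every symbol after a dot until no new states appear). It has 15 states:
  I0: { [C → . ( C n], [C → . / Y], [C → . g], [C' → . C] }  — shift
  I1: { [C → ( . C n], [C → . ( C n], [C → . / Y], [C → . g] }  — shift
  I2: { [C → / . Y], [Y → . ( /], [Y → . (], [Y → . / g C], [Y → . / n g] }  — shift
  I3: { [C' → C .] }  — accept
  I4: { [C → g .] }  — reduce
  I5: { [Y → ( . /], [Y → ( .] }  — shift, reduce
  I6: { [Y → / . g C], [Y → / . n g] }  — shift
  I7: { [C → / Y .] }  — reduce
  I8: { [C → . ( C n], [C → . / Y], [C → . g], [Y → / g . C] }  — shift
  I9: { [Y → / n . g] }  — shift
  I10: { [Y → / n g .] }  — reduce
  I11: { [Y → / g C .] }  — reduce
  I12: { [Y → ( / .] }  — reduce
  I13: { [C → ( C . n] }  — shift
  I14: { [C → ( C n .] }  — reduce

Conflict in state I5:
  Shift-reduce conflict between [Y → ( .] and [Y → ( . /]
So the grammar is NOT LR(0).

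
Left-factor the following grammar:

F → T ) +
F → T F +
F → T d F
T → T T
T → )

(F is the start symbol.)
Left-factoring transforms A → αβ₁ | αβ₂ into A → αA' and A' → β₁ | β₂
(α is the longest common prefix among the alternatives). Repeat until
no nonterminal has two alternatives with a common prefix.

Round 1: F has alternatives sharing prefix 'T'. Introduce F': F → T F'
  Add: F' → ) +
  Add: F' → F +
  Add: F' → d F

No remaining common prefixes — done.

Resulting grammar:
F → T F'
F' → ) +
F' → F +
F' → d F
T → T T
T → )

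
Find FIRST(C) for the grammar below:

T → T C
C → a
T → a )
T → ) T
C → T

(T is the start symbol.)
{ ')', 'a' }

FIRST sets of the other non-terminals involved (by the same procedure, iterated to a fixed point):
  FIRST(T) = { ')', 'a' }

From C → a:
  - a is a terminal: add 'a' and stop
From C → T:
  - T is a non-terminal: add FIRST(T) \ {ε} = { ')', 'a' }
    T is not nullable, so stop

Collecting: FIRST(C) = { ')', 'a' }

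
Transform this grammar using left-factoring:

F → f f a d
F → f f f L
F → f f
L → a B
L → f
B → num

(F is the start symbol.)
F → f f F'
F' → a d
F' → f L
F' → ε
L → a B
L → f
B → num

Left-factoring transforms A → αβ₁ | αβ₂ into A → αA' and A' → β₁ | β₂
(α is the longest common prefix among the alternatives). Repeat until
no nonterminal has two alternatives with a common prefix.

Round 1: F has alternatives sharing prefix 'f f'. Introduce F': F → f f F'
  Add: F' → a d
  Add: F' → f L
  Add: F' → ε

No remaining common prefixes — done.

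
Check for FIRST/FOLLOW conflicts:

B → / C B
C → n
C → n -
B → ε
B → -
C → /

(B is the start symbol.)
No FIRST/FOLLOW conflicts.

A FIRST/FOLLOW conflict occurs when a non-terminal N has a nullable alternative N → β (β ⇒* ε) and another alternative N → α with FIRST(α) ∩ FOLLOW(N) ≠ ∅: on such a lookahead the parser cannot decide between expanding α and letting N vanish via β.

Nullable non-terminals: B.

B: nullable alternative(s) B → ε; FOLLOW(B) = { $ }
  B → / C B: FIRST \ {ε} = { '/' } — disjoint from FOLLOW(B)
  B → ε: FIRST \ {ε} = { } — this is the only nullable alternative, skip
  B → -: FIRST \ {ε} = { '-' } — disjoint from FOLLOW(B)

C has no nullable alternative, so no FIRST/FOLLOW check is needed there.

No FIRST/FOLLOW conflicts found.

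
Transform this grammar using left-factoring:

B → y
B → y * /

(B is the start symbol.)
B → y B'
B' → ε
B' → * /

Left-factoring transforms A → αβ₁ | αβ₂ into A → αA' and A' → β₁ | β₂
(α is the longest common prefix among the alternatives). Repeat until
no nonterminal has two alternatives with a common prefix.

Round 1: B has alternatives sharing prefix 'y'. Introduce B': B → y B'
  Add: B' → ε
  Add: B' → * /

No remaining common prefixes — done.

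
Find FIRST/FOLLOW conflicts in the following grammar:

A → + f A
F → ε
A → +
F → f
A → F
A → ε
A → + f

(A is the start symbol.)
A FIRST/FOLLOW conflict occurs when a non-terminal N has a nullable alternative N → β (β ⇒* ε) and another alternative N → α with FIRST(α) ∩ FOLLOW(N) ≠ ∅: on such a lookahead the parser cannot decide between expanding α and letting N vanish via β.

Nullable non-terminals: A, F.
FIRST sets used below: FIRST(F) = { 'f', ε }

A: nullable alternative(s) A → F, A → ε; FOLLOW(A) = { $ }
  A → + f A: FIRST \ {ε} = { '+' } — disjoint from FOLLOW(A)
  A → +: FIRST \ {ε} = { '+' } — disjoint from FOLLOW(A)
  A → F: FIRST \ {ε} = { 'f' } — disjoint from FOLLOW(A)
  A → ε: FIRST \ {ε} = { } — disjoint from FOLLOW(A)
  A → + f: FIRST \ {ε} = { '+' } — disjoint from FOLLOW(A)

F: nullable alternative(s) F → ε; FOLLOW(F) = { $ }
  F → ε: FIRST \ {ε} = { } — this is the only nullable alternative, skip
  F → f: FIRST \ {ε} = { 'f' } — disjoint from FOLLOW(F)

No FIRST/FOLLOW conflicts found.

Answer: No FIRST/FOLLOW conflicts.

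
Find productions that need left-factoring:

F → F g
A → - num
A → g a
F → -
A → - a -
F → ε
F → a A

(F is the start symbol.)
Yes, A has productions with common prefix '-'

Left-factoring is needed when two productions for the same non-terminal
share a common prefix on the right-hand side.

Productions for F:
  F → F g
  F → -
  F → ε
  F → a A
Productions for A:
  A → - num
  A → g a
  A → - a -

Found common prefix '-' in productions for A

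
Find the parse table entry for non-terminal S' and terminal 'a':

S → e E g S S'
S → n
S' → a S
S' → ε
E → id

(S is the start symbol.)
S' → a S, S' → ε

To find M[S', 'a'], we find productions for S' where 'a' is in the predict set (PREDICT(N → α) = (FIRST(α) \ {ε}) ∪ (FOLLOW(N) if α ⇒* ε)).

Relevant sets:
  FOLLOW(S') = { $, 'a' }

S' → a S: PREDICT = { 'a' }
  'a' is in predict set, so this production goes in M[S', 'a']
S' → ε: PREDICT = { $, 'a' }
  'a' is in predict set, so this production goes in M[S', 'a']

M[S', 'a'] = S' → a S, S' → ε  (a multiply-defined cell — the grammar is not LL(1))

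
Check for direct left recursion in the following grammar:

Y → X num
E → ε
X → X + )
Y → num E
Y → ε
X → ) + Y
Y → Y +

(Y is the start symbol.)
Direct left recursion occurs when N → N α for some non-terminal N (the right-hand side begins with the left-hand side itself).

Y → X num: starts with X
E → ε: starts with ε
X → X + ): LEFT RECURSIVE (starts with X)
Y → num E: starts with num
Y → ε: starts with ε
X → ) + Y: starts with ')'
Y → Y +: LEFT RECURSIVE (starts with Y)

The grammar has direct left recursion on: X, Y.

Answer: Yes, X, Y are left-recursive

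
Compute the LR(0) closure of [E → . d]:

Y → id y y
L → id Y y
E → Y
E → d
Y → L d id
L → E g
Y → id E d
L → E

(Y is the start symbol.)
{ [E → . d] }

To compute CLOSURE, for each item [A → α.Bβ] where B is a non-terminal, add [B → .γ] for all productions B → γ; repeat for the newly added items until nothing changes.

Start with: [E → . d]
The dot precedes the terminal d, so nothing is added.

CLOSURE = { [E → . d] }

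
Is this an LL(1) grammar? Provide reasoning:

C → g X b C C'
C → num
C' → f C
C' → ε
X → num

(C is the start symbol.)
Relevant sets:
  FOLLOW(C') = { $, 'f' }

For C:
  PREDICT(C → g X b C C') = { 'g' }
  PREDICT(C → num) = { 'num' }
For C':
  PREDICT(C' → f C) = { 'f' }
  PREDICT(C' → ε) = { $, 'f' }
X has a single production, so nothing to check there.

Conflict found: Predict set conflict for C': { 'f' }
The grammar is NOT LL(1).

Answer: No. Predict set conflict for C': { 'f' }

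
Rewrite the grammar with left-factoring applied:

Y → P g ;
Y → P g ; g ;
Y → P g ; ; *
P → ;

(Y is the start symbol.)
Y → P g ; Y'
Y' → ε
Y' → g ;
Y' → ; *
P → ;

Left-factoring transforms A → αβ₁ | αβ₂ into A → αA' and A' → β₁ | β₂
(α is the longest common prefix among the alternatives). Repeat until
no nonterminal has two alternatives with a common prefix.

Round 1: Y has alternatives sharing prefix 'P g ;'. Introduce Y': Y → P g ; Y'
  Add: Y' → ε
  Add: Y' → g ;
  Add: Y' → ; *

No remaining common prefixes — done.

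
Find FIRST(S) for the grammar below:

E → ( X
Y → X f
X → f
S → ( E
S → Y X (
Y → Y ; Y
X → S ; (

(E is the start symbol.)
{ '(', 'f' }

To compute FIRST(S), examine every production with S on the left-hand side, reading each right-hand side left to right until a non-nullable symbol is reached.

FIRST sets of the other non-terminals involved (by the same procedure, iterated to a fixed point):
  FIRST(Y) = { '(', 'f' }

From S → ( E:
  - '(' is a terminal: add '(' and stop
From S → Y X (:
  - Y is a non-terminal: add FIRST(Y) \ {ε} = { '(', 'f' }
    Y is not nullable, so stop

Collecting: FIRST(S) = { '(', 'f' }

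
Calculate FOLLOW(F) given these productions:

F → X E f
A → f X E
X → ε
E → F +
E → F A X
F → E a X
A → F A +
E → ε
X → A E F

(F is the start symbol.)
To compute FOLLOW(F), find every occurrence of F on a right-hand side N → α F β: add FIRST(β) \ {ε}, and if β is empty or nullable also add FOLLOW(N). Iterate to a fixed point.

F is the start symbol, so $ ∈ FOLLOW(F).
In E → F +: F is followed by '+', add FIRST('+') \ {ε} = { '+' }
In E → F A X: F is followed by A X, add FIRST(A X) \ {ε} = { 'a', 'f' }
In A → F A +: F is followed by A '+', add FIRST(A '+') \ {ε} = { 'a', 'f' }
In X → A E F: F is at the end, add FOLLOW(X)

The FOLLOW sets referred to above (computed the same way, to a fixed point):
  FOLLOW(X) = { $, '+', 'a', 'f' }

Taking the union: FOLLOW(F) = { $, '+', 'a', 'f' }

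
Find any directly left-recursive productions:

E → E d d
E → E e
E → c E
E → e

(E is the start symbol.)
Direct left recursion occurs when N → N α for some non-terminal N (the right-hand side begins with the left-hand side itself).

E → E d d: LEFT RECURSIVE (starts with E)
E → E e: LEFT RECURSIVE (starts with E)
E → c E: starts with c
E → e: starts with e

The grammar has direct left recursion on: E.

Answer: Yes, E is left-recursive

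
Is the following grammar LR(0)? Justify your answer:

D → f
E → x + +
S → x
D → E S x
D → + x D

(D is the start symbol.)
Yes, the grammar is LR(0)

A grammar is LR(0) if no state in the canonical LR(0) collection has:
  - both a shift item (dot before a terminal) and a complete item (shift-reduce conflict), or
  - two or more complete items (reduce-reduce conflict; the accept item [D' → D .] counts as a complete item here).

Augment with D' → D and build the canonical LR(0) collection (I0 = CLOSURE({[D' → . D]}), then GOTO on every symbol after a dot until no new states appear). It has 13 states:
  I0: { [D → . + x D], [D → . E S x], [D → . f], [D' → . D], [E → . x + +] }  — shift
  I1: { [D → + . x D] }  — shift
  I2: { [D' → D .] }  — accept
  I3: { [D → E . S x], [S → . x] }  — shift
  I4: { [D → f .] }  — reduce
  I5: { [E → x . + +] }  — shift
  I6: { [E → x + . +] }  — shift
  I7: { [E → x + + .] }  — reduce
  I8: { [D → E S . x] }  — shift
  I9: { [S → x .] }  — reduce
  I10: { [D → E S x .] }  — reduce
  I11: { [D → + x . D], [D → . + x D], [D → . E S x], [D → . f], [E → . x + +] }  — shift
  I12: { [D → + x D .] }  — reduce

Every state is either a pure shift/goto state or contains exactly one complete item and nothing to shift — no conflicts. The grammar is LR(0).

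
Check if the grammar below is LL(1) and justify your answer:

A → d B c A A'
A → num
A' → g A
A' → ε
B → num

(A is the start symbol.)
Relevant sets:
  FOLLOW(A') = { $, 'g' }

For A:
  PREDICT(A → d B c A A') = { 'd' }
  PREDICT(A → num) = { 'num' }
For A':
  PREDICT(A' → g A) = { 'g' }
  PREDICT(A' → ε) = { $, 'g' }
B has a single production, so nothing to check there.

Conflict found: Predict set conflict for A': { 'g' }
The grammar is NOT LL(1).

Answer: No. Predict set conflict for A': { 'g' }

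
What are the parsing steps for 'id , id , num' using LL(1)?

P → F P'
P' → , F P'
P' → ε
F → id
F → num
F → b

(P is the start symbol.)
LL(1) parsing maintains a stack (initially the start symbol over $) and the input. At each step: if the stack top is a terminal, match it against the current input token; if it is a non-terminal N, replace it with the RHS of M[N, lookahead] (the unique production whose predict set contains the lookahead).

Stack is shown with the top on the left.

Stack     Input            Action
---------------------------------
P $       id , id , num $  output P → F P'
F P' $    id , id , num $  output F → id
id P' $   id , id , num $  match 'id'
P' $      , id , num $     output P' → , F P'
, F P' $  , id , num $     match ','
F P' $    id , num $       output F → id
id P' $   id , num $       match 'id'
P' $      , num $          output P' → , F P'
, F P' $  , num $          match ','
F P' $    num $            output F → num
num P' $  num $            match 'num'
P' $      $                output P' → ε
$         $                accept

The string is accepted.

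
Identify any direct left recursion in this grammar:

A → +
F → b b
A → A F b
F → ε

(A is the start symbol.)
A → +: starts with '+'
F → b b: starts with b
A → A F b: LEFT RECURSIVE (starts with A)
F → ε: starts with ε

The grammar has direct left recursion on: A.

Answer: Yes, A is left-recursive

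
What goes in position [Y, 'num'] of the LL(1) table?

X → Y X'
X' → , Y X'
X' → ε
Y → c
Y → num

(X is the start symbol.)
To find M[Y, 'num'], we find productions for Y where 'num' is in the predict set (PREDICT(N → α) = (FIRST(α) \ {ε}) ∪ (FOLLOW(N) if α ⇒* ε)).

Y → c: PREDICT = { 'c' }
Y → num: PREDICT = { 'num' }
  'num' is in predict set, so this production goes in M[Y, 'num']

M[Y, 'num'] = Y → num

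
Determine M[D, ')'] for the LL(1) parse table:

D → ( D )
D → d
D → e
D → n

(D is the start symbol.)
To find M[D, ')'], we find productions for D where ')' is in the predict set (PREDICT(N → α) = (FIRST(α) \ {ε}) ∪ (FOLLOW(N) if α ⇒* ε)).

D → ( D ): PREDICT = { '(' }
D → d: PREDICT = { 'd' }
D → e: PREDICT = { 'e' }
D → n: PREDICT = { 'n' }

M[D, ')'] is empty (no production applies)

Answer: Empty (error entry)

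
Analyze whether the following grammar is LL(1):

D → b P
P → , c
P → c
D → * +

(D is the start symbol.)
Yes, the grammar is LL(1).

A grammar is LL(1) if for each non-terminal N with multiple productions, the predict sets of those productions are pairwise disjoint, where PREDICT(N → α) = (FIRST(α) \ {ε}) ∪ (FOLLOW(N) if α ⇒* ε).

For D:
  PREDICT(D → b P) = { 'b' }
  PREDICT(D → '*' '+') = { '*' }
For P:
  PREDICT(P → ',' c) = { ',' }
  PREDICT(P → c) = { 'c' }

All predict sets are disjoint. The grammar IS LL(1).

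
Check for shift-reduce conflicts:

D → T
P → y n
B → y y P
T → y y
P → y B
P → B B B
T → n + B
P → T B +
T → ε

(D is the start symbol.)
Yes — I0: [T → .] vs [T → . n + B]; I9: [T → .] vs [B → . y y P]; I16: [T → .] vs [B → . y y P]; I17: [T → .] vs [B → . y y P]; I18: [P → y B .] vs [B → . y y P]; I19: [P → y n .] vs [T → n . + B]; I20: [T → .] vs [B → . y y P]

A shift-reduce conflict occurs when an LR(0) state has both:
  - a complete (reduce) item [A → α .] (dot at the end), and
  - a shift item [B → β . c γ] (dot before a terminal).

Augment with D' → D and build the canonical LR(0) collection (I0 = CLOSURE({[D' → . D]}), then GOTO on every symbol after a dot until no new states appear). It has 25 states:
  I0: { [D → . T], [D' → . D], [T → . n + B], [T → . y y], [T → .] }  — shift, reduce
  I1: { [D' → D .] }  — accept
  I2: { [D → T .] }  — reduce
  I3: { [T → n . + B] }  — shift
  I4: { [T → y . y] }  — shift
  I5: { [T → y y .] }  — reduce
  I6: { [B → . y y P], [T → n + . B] }  — shift
  I7: { [T → n + B .] }  — reduce
  I8: { [B → y . y P] }  — shift
  I9: { [B → . y y P], [B → y y . P], [P → . B B B], [P → . T B +], [P → . y B], [P → . y n], [T → . n + B], [T → . y y], [T → .] }  — shift, reduce
  I10: { [B → . y y P], [P → B . B B] }  — shift
  I11: { [B → y y P .] }  — reduce
  I12: { [B → . y y P], [P → T . B +] }  — shift
  I13: { [B → . y y P], [B → y . y P], [P → y . B], [P → y . n], [T → y . y] }  — shift
  I14: { [P → y B .] }  — reduce
  I15: { [P → y n .] }  — reduce
  I16: { [B → . y y P], [B → y . y P], [B → y y . P], [P → . B B B], [P → . T B +], [P → . y B], [P → . y n], [T → . n + B], [T → . y y], [T → .], [T → y y .] }  — shift, 2 reduces
  I17: { [B → . y y P], [B → y . y P], [B → y y . P], [P → . B B B], [P → . T B +], [P → . y B], [P → . y n], [P → y . B], [P → y . n], [T → . n + B], [T → . y y], [T → .], [T → y . y] }  — shift, reduce
  I18: { [B → . y y P], [P → B . B B], [P → y B .] }  — shift, reduce
  I19: { [P → y n .], [T → n . + B] }  — shift, reduce
  I20: { [B → . y y P], [B → y . y P], [B → y y . P], [P → . B B B], [P → . T B +], [P → . y B], [P → . y n], [P → y . B], [P → y . n], [T → . n + B], [T → . y y], [T → .], [T → y . y], [T → y y .] }  — shift, 2 reduces
  I21: { [B → . y y P], [P → B B . B] }  — shift
  I22: { [P → B B B .] }  — reduce
  I23: { [P → T B . +] }  — shift
  I24: { [P → T B + .] }  — reduce

I0 contains reduce item [T → .] and shift items [T → . n + B], [T → . y y] — shift-reduce conflict.
I9 contains reduce item [T → .] and shift items [B → . y y P], [P → . y B], [P → . y n], [T → . n + B], [T → . y y] — shift-reduce conflict.
I16 contains reduce items [T → .], [T → y y .] and shift items [B → . y y P], [B → y . y P], [P → . y B], [P → . y n], [T → . n + B], [T → . y y] — shift-reduce conflict.
I17 contains reduce item [T → .] and shift items [B → . y y P], [B → y . y P], [P → . y B], [P → . y n], [P → y . n], [T → . n + B], [T → . y y], [T → y . y] — shift-reduce conflict.
I18 contains reduce item [P → y B .] and shift item [B → . y y P] — shift-reduce conflict.
I19 contains reduce item [P → y n .] and shift item [T → n . + B] — shift-reduce conflict.
I20 contains reduce items [T → .], [T → y y .] and shift items [B → . y y P], [B → y . y P], [P → . y B], [P → . y n], [P → y . n], [T → . n + B], [T → . y y], [T → y . y] — shift-reduce conflict.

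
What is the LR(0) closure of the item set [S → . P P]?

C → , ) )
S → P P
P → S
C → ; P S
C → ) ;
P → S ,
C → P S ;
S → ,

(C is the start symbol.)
To compute CLOSURE, for each item [A → α.Bβ] where B is a non-terminal, add [B → .γ] for all productions B → γ; repeat for the newly added items until nothing changes.

Start with: [S → . P P]
  [S → . P P] has the dot before P: add [P → . S], [P → . S ,]
  [P → . S] has the dot before S: add [S → . ,]
No further items can be added.

CLOSURE = { [P → . S ,], [P → . S], [S → . ,], [S → . P P] }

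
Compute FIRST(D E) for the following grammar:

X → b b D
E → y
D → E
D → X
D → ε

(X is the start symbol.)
FIRST sets of the non-terminals involved (from the grammar, by fixed-point iteration):
  FIRST(D) = { 'b', 'y', ε }
  FIRST(E) = { 'y' }

To compute FIRST(D E), process the symbols left to right:
Symbol D is a non-terminal. Add FIRST(D) \ {ε} = { 'b', 'y' }
D is nullable (ε ∈ FIRST(D)), continue to the next symbol.
Symbol E is a non-terminal. Add FIRST(E) \ {ε} = { 'y' }
E is not nullable (ε ∉ FIRST(E)), so stop here.
FIRST(D E) = { 'b', 'y' }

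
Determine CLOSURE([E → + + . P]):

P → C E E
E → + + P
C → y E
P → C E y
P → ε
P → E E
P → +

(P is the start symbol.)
Start with: [E → + + . P]
  [E → + + . P] has the dot before P: add [P → . C E E], [P → . C E y], [P → .], [P → . E E], [P → . +]
  [P → . C E E] has the dot before C: add [C → . y E]
  [P → . E E] has the dot before E: add [E → . + + P]
No further items can be added.

CLOSURE = { [C → . y E], [E → + + . P], [E → . + + P], [P → . +], [P → . C E E], [P → . C E y], [P → . E E], [P → .] }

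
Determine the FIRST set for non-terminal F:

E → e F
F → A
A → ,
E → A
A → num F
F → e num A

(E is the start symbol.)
{ ',', 'e', 'num' }

FIRST sets of the other non-terminals involved (by the same procedure, iterated to a fixed point):
  FIRST(A) = { ',', 'num' }

From F → A:
  - A is a non-terminal: add FIRST(A) \ {ε} = { ',', 'num' }
    A is not nullable, so stop
From F → e num A:
  - e is a terminal: add 'e' and stop

Collecting: FIRST(F) = { ',', 'e', 'num' }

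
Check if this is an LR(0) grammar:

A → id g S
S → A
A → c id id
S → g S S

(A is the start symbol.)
A grammar is LR(0) if no state in the canonical LR(0) collection has:
  - both a shift item (dot before a terminal) and a complete item (shift-reduce conflict), or
  - two or more complete items (reduce-reduce conflict; the accept item [A' → A .] counts as a complete item here).

Augment with A' → A and build the canonical LR(0) collection (I0 = CLOSURE({[A' → . A]}), then GOTO on every symbol after a dot until no new states appear). It has 12 states:
  I0: { [A → . c id id], [A → . id g S], [A' → . A] }  — shift
  I1: { [A' → A .] }  — accept
  I2: { [A → c . id id] }  — shift
  I3: { [A → id . g S] }  — shift
  I4: { [A → . c id id], [A → . id g S], [A → id g . S], [S → . A], [S → . g S S] }  — shift
  I5: { [S → A .] }  — reduce
  I6: { [A → id g S .] }  — reduce
  I7: { [A → . c id id], [A → . id g S], [S → . A], [S → . g S S], [S → g . S S] }  — shift
  I8: { [A → . c id id], [A → . id g S], [S → . A], [S → . g S S], [S → g S . S] }  — shift
  I9: { [S → g S S .] }  — reduce
  I10: { [A → c id . id] }  — shift
  I11: { [A → c id id .] }  — reduce

Every state is either a pure shift/goto state or contains exactly one complete item and nothing to shift — no conflicts. The grammar is LR(0).

Answer: Yes, the grammar is LR(0)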